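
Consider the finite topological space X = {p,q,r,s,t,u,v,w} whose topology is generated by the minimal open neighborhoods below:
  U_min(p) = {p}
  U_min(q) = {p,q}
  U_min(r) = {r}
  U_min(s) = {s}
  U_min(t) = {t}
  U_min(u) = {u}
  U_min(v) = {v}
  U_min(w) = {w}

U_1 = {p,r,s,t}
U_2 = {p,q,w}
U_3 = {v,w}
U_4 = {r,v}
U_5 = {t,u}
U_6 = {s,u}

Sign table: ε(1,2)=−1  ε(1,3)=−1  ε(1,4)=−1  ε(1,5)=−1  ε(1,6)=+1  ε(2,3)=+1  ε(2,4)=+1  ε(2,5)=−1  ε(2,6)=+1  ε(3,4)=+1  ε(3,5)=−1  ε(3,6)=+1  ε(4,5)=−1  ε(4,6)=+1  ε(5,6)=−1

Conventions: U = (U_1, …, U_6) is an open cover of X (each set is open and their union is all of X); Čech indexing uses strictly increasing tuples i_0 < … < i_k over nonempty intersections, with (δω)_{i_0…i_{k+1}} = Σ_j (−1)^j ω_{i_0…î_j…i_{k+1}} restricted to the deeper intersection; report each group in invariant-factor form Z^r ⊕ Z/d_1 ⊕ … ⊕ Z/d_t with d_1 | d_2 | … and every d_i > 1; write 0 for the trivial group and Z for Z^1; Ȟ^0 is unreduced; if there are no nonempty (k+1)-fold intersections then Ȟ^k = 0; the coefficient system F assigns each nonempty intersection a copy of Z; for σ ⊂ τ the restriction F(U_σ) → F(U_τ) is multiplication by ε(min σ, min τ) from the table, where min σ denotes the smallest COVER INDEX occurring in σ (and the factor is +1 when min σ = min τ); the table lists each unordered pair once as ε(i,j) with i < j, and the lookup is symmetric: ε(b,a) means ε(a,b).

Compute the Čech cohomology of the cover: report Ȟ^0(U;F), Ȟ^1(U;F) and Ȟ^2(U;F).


intersection data:
  U12={p} U14={r} U15={t} U16={s} U23={w} U34={v} U56={u}
C dims 6,7; δ0: rk 5, SNF 1^5
Ȟ^0 = (6 − 5) − 0 = 1, so Ȟ^0 ≅ Z
Ȟ^1 = (7 − 0) − 5 = 2, so Ȟ^1 ≅ Z^2
Ȟ^2 = (0 − 0) − 0 = 0, so Ȟ^2 ≅ 0

Ȟ^0 = Z, Ȟ^1 = Z^2 and Ȟ^2 = 0


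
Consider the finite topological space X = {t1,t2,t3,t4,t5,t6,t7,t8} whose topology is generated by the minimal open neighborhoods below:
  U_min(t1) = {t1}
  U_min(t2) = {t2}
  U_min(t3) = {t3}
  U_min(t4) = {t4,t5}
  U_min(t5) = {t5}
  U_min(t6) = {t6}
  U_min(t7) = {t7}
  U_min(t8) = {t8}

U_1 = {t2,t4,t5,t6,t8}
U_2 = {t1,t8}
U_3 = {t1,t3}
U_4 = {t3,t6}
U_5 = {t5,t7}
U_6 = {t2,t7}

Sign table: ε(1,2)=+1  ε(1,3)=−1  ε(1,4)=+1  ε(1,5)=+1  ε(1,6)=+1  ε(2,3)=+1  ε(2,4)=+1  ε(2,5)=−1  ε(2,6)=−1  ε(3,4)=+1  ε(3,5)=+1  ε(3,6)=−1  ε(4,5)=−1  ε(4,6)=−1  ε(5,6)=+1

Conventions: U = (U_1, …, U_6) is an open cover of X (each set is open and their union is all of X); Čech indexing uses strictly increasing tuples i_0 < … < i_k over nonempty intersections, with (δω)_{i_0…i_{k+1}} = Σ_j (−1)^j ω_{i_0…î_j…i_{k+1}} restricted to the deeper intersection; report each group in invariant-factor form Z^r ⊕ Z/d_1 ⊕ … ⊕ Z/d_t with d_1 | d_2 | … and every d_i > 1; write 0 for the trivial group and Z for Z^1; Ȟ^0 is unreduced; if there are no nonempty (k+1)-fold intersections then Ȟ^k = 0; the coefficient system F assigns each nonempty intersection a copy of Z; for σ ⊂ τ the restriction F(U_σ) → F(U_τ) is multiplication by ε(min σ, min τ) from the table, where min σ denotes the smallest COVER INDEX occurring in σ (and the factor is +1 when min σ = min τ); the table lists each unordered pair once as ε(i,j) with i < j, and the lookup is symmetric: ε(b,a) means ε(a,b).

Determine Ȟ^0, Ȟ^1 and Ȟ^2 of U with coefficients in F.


nonempty overlaps:
  U12={t8} U14={t6} U15={t5} U16={t2} U23={t1} U34={t3} U56={t7}
C dims 6,7; δ0: rk 5, SNF 1^5
degree 0: 6−5−0 = 1 → Ȟ^0 ≅ Z
degree 1: 7−0−5 = 2 → Ȟ^1 ≅ Z^2
degree 2: 0−0−0 = 0 → Ȟ^2 ≅ 0

Ȟ^0 ≅ Z,  Ȟ^1 ≅ Z^2,  Ȟ^2 ≅ 0


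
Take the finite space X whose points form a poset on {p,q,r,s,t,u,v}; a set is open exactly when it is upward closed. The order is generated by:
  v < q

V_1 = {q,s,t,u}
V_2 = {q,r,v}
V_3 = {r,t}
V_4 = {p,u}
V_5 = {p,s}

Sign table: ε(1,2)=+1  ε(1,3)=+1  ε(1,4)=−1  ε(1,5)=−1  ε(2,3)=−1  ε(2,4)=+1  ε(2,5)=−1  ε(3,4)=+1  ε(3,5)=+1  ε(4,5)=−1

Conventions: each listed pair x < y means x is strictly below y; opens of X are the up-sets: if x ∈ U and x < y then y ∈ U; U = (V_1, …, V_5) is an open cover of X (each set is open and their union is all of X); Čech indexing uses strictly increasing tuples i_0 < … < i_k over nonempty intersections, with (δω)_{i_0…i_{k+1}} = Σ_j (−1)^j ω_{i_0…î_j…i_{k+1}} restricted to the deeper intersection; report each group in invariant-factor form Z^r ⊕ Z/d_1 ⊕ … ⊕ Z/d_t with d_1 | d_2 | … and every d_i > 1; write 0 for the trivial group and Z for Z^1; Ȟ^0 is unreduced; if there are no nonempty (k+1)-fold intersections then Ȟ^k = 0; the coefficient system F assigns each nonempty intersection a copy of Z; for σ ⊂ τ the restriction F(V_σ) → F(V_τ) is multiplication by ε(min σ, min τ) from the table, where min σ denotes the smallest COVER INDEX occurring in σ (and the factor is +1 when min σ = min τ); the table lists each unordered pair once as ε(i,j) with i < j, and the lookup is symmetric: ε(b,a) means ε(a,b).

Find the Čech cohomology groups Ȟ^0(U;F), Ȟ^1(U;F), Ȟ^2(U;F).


cover nerve:
  V12={q} V13={t} V14={u} V15={s} V23={r} V45={p}
C dims 5,6; δ0: rk 5, SNF 1^4·2
Ȟ^0: (5−5)−0=0 ⇒ 0
Ȟ^1: (6−0)−5=1 plus torsion [2] ⇒ Z ⊕ Z/2
Ȟ^2: (0−0)−0=0 ⇒ 0

Ȟ^0 = 0, Ȟ^1 = Z ⊕ Z/2 and Ȟ^2 = 0


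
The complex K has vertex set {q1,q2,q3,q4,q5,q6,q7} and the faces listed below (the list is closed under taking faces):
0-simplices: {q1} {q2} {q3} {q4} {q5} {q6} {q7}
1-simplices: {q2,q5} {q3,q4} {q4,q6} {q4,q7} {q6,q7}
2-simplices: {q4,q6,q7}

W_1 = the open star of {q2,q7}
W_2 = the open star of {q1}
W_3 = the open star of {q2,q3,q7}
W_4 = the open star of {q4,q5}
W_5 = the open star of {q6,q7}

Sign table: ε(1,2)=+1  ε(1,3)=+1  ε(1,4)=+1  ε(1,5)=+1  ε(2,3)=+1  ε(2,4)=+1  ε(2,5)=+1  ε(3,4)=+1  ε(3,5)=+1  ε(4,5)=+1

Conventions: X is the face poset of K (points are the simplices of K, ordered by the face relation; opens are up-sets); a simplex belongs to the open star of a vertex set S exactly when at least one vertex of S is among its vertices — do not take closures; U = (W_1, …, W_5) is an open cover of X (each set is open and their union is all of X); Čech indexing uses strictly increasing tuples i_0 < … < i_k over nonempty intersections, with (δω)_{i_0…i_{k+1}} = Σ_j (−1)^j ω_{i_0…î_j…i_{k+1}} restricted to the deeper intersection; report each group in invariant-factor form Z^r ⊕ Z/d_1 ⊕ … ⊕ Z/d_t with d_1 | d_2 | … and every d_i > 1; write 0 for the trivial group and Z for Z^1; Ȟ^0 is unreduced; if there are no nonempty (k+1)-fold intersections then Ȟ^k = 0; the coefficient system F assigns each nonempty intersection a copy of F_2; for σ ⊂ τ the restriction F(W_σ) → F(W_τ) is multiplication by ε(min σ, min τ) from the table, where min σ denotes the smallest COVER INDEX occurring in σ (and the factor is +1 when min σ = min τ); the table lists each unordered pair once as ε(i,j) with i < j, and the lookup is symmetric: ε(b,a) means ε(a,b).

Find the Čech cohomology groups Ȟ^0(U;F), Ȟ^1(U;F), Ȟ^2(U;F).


nonempty overlaps:
  W1={{q2},{q7},{q2,q5},{q4,q7},{q6,q7},{q4,q6,q7}} W2={{q1}} W3={{q2},{q3},{q7},{q2,q5},{q3,q4},{q4,q7},{q6,q7},{q4,q6,q7}} W4={{q4},{q5},{q2,q5},{q3,q4},{q4,q6},{q4,q7},{q4,q6,q7}} W5={{q6},{q7},{q4,q6},{q4,q7},{q6,q7},{q4,q6,q7}}
  W13={{q2},{q7},{q2,q5},{q4,q7},{q6,q7},{q4,q6,q7}} W14={{q2,q5},{q4,q7},{q4,q6,q7}} W15={{q7},{q4,q7},{q6,q7},{q4,q6,q7}} W34={{q2,q5},{q3,q4},{q4,q7},{q4,q6,q7}} W35={{q7},{q4,q7},{q6,q7},{q4,q6,q7}} W45={{q4,q6},{q4,q7},{q4,q6,q7}}
  W134={{q2,q5},{q4,q7},{q4,q6,q7}} W135={{q7},{q4,q7},{q6,q7},{q4,q6,q7}} W145={{q4,q7},{q4,q6,q7}} W345={{q4,q7},{q4,q6,q7}}
  W1345={{q4,q7},{q4,q6,q7}}
C dims 5,6,4,1; δ0: rk_F2 3; δ1: rk_F2 3; δ2: rk_F2 1
degree 0: 5−3−0 = 2 → Ȟ^0 ≅ Z/2 ⊕ Z/2
degree 1: 6−3−3 = 0 → Ȟ^1 ≅ 0
degree 2: 4−1−3 = 0 → Ȟ^2 ≅ 0

Ȟ^0 = Z/2 ⊕ Z/2; Ȟ^1 = 0; Ȟ^2 = 0


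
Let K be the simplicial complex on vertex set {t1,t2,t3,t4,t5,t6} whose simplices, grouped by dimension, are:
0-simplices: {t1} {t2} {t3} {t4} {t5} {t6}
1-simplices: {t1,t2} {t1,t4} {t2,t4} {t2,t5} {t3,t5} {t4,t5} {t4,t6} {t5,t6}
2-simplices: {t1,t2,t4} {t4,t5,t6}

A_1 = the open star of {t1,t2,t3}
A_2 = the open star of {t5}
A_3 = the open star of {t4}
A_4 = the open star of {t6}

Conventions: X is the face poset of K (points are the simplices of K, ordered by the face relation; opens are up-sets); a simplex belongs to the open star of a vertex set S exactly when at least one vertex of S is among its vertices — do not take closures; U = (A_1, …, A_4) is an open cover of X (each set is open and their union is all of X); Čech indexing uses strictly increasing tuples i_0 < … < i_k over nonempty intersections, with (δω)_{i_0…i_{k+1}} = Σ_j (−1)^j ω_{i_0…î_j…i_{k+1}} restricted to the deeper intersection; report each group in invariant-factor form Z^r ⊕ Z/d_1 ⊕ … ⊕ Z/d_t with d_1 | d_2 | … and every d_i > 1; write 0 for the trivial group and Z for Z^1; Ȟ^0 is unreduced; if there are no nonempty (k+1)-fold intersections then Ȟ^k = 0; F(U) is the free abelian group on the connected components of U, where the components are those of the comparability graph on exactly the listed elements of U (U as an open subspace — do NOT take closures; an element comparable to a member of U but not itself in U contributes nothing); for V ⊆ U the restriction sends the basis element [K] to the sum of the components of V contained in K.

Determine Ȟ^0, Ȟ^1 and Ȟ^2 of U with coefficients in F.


Ȟ^0 ≅ Z; Ȟ^1 ≅ Z; Ȟ^2 ≅ 0

nerve of the cover:
  A1={{t1},{t2},{t3},{t1,t2},{t1,t4},{t2,t4},{t2,t5},{t3,t5},{t1,t2,t4}} A2={{t5},{t2,t5},{t3,t5},{t4,t5},{t5,t6},{t4,t5,t6}} A3={{t4},{t1,t4},{t2,t4},{t4,t5},{t4,t6},{t1,t2,t4},{t4,t5,t6}} A4={{t6},{t4,t6},{t5,t6},{t4,t5,t6}}
  A12={{t2,t5},{t3,t5}} A13={{t1,t4},{t2,t4},{t1,t2,t4}} A23={{t4,t5},{t4,t5,t6}} A24={{t5,t6},{t4,t5,t6}} A34={{t4,t6},{t4,t5,t6}}
  A234={{t4,t5,t6}}
components per intersection:
  A1: {{t1},{t2},{t1,t2},{t1,t4},{t2,t4},{t2,t5},{t1,t2,t4}} {{t3},{t3,t5}}
  A2: {{t5},{t2,t5},{t3,t5},{t4,t5},{t5,t6},{t4,t5,t6}}
  A3: {{t4},{t1,t4},{t2,t4},{t4,t5},{t4,t6},{t1,t2,t4},{t4,t5,t6}}
  A4: {{t6},{t4,t6},{t5,t6},{t4,t5,t6}}
  A12: {{t2,t5}} {{t3,t5}}
  A13: {{t1,t4},{t2,t4},{t1,t2,t4}}
  A23: {{t4,t5},{t4,t5,t6}}
  A24: {{t5,t6},{t4,t5,t6}}
  A34: {{t4,t6},{t4,t5,t6}}
  A234: {{t4,t5,t6}}
C dims 5,6,1; δ0: rk 4, SNF 1^4; δ1: rk 1, SNF 1^1
Ȟ^0 = (5 − 4) − 0 = 1, so Ȟ^0 ≅ Z
Ȟ^1 = (6 − 1) − 4 = 1, so Ȟ^1 ≅ Z
Ȟ^2 = (1 − 0) − 1 = 0, so Ȟ^2 ≅ 0


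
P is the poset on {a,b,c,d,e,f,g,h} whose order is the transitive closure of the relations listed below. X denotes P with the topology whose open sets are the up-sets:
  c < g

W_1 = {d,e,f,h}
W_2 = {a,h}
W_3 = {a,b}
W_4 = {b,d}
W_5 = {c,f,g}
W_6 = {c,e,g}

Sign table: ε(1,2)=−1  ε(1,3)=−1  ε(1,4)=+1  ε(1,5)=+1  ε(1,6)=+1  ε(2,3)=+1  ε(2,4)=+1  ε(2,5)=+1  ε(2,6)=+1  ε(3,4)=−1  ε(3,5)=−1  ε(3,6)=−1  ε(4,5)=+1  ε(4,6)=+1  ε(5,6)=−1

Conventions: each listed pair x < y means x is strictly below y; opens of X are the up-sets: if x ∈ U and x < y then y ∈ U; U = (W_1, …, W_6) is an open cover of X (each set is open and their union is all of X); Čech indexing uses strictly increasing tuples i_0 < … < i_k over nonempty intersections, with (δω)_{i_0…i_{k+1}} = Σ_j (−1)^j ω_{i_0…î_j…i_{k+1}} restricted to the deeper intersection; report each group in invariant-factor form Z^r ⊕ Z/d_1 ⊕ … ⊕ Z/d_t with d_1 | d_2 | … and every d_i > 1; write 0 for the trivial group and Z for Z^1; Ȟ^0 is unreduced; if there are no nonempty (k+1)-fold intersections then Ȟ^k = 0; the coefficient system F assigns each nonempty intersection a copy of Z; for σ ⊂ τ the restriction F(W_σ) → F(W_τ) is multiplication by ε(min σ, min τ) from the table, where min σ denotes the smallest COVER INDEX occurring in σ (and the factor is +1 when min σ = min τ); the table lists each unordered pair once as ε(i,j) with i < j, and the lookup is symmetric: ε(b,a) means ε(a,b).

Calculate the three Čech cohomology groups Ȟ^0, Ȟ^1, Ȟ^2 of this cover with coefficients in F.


Ȟ^0 = 0; Ȟ^1 = Z ⊕ Z/2; Ȟ^2 = 0

nerve of the cover:
  W12={h} W14={d} W15={f} W16={e} W23={a} W34={b} W56={c,g}
C dims 6,7; δ0: rk 6, SNF 1^5·2
Ȟ^0 = (6 − 6) − 0 = 0, so Ȟ^0 ≅ 0
Ȟ^1 = (7 − 0) − 6 = 1 plus torsion [2], so Ȟ^1 ≅ Z ⊕ Z/2
Ȟ^2 = (0 − 0) − 0 = 0, so Ȟ^2 ≅ 0


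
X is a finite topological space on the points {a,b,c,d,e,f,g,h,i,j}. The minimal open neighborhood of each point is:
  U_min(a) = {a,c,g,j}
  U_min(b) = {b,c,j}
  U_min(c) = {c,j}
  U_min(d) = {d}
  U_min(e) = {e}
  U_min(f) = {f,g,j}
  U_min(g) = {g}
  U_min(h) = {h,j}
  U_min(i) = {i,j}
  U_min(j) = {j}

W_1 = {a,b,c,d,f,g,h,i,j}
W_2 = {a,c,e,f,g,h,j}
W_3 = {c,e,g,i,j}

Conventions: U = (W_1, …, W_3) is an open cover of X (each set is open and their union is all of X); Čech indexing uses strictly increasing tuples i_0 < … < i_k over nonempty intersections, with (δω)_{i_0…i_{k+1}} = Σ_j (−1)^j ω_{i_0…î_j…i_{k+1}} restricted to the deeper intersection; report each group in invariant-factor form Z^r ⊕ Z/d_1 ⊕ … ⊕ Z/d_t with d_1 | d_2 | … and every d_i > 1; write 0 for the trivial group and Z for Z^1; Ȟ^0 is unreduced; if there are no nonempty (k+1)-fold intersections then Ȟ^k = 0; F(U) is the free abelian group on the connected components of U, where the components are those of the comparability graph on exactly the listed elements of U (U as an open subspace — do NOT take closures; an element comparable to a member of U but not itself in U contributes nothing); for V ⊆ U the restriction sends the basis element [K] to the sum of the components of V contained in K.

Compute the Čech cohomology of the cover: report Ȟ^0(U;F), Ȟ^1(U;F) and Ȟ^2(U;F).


nonempty overlaps:
  W12={a,c,f,g,h,j} W13={c,g,i,j} W23={c,e,g,j}
  W123={c,g,j}
components per intersection:
  W1: {a,b,c,f,g,h,i,j} {d}
  W2: {a,c,f,g,h,j} {e}
  W3: {c,i,j} {e} {g}
  W12: {a,c,f,g,h,j}
  W13: {c,i,j} {g}
  W23: {c,j} {e} {g}
  W123: {c,j} {g}
C dims 7,6,2; δ0: rk 4, SNF 1^4; δ1: rk 2, SNF 1^2
degree 0: 7−4−0 = 3 → Ȟ^0 ≅ Z^3
degree 1: 6−2−4 = 0 → Ȟ^1 ≅ 0
degree 2: 2−0−2 = 0 → Ȟ^2 ≅ 0

Ȟ^0 ≅ Z^3, Ȟ^1 ≅ 0, Ȟ^2 ≅ 0


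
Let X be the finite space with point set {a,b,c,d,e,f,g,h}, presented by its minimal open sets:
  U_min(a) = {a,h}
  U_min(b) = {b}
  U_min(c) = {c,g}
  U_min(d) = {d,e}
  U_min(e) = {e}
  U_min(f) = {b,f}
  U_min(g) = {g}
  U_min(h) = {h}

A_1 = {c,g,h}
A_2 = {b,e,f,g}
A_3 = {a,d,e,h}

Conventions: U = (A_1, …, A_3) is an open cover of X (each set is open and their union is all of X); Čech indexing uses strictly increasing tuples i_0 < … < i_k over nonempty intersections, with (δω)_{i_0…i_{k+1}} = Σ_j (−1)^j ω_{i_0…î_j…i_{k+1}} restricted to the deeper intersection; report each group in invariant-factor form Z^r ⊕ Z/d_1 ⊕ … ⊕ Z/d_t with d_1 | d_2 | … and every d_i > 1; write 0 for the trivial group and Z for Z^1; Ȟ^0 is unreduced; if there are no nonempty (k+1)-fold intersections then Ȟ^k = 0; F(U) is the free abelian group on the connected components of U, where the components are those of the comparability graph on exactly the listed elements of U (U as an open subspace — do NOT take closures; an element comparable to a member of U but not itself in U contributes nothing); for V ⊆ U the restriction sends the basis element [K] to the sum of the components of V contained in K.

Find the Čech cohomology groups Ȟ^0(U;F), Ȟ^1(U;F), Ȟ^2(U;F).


Ȟ^0 = Z^4, Ȟ^1 = 0, Ȟ^2 = 0

nerve simplices:
  A12={g} A13={h} A23={e}
components per intersection:
  A1: {c,g} {h}
  A2: {b,f} {e} {g}
  A3: {a,h} {d,e}
  A12: {g}
  A13: {h}
  A23: {e}
C dims 7,3; δ0: rk 3, SNF 1^3
degree 0: 7−3−0 = 4 → Ȟ^0 ≅ Z^4
degree 1: 3−0−3 = 0 → Ȟ^1 ≅ 0
degree 2: 0−0−0 = 0 → Ȟ^2 ≅ 0


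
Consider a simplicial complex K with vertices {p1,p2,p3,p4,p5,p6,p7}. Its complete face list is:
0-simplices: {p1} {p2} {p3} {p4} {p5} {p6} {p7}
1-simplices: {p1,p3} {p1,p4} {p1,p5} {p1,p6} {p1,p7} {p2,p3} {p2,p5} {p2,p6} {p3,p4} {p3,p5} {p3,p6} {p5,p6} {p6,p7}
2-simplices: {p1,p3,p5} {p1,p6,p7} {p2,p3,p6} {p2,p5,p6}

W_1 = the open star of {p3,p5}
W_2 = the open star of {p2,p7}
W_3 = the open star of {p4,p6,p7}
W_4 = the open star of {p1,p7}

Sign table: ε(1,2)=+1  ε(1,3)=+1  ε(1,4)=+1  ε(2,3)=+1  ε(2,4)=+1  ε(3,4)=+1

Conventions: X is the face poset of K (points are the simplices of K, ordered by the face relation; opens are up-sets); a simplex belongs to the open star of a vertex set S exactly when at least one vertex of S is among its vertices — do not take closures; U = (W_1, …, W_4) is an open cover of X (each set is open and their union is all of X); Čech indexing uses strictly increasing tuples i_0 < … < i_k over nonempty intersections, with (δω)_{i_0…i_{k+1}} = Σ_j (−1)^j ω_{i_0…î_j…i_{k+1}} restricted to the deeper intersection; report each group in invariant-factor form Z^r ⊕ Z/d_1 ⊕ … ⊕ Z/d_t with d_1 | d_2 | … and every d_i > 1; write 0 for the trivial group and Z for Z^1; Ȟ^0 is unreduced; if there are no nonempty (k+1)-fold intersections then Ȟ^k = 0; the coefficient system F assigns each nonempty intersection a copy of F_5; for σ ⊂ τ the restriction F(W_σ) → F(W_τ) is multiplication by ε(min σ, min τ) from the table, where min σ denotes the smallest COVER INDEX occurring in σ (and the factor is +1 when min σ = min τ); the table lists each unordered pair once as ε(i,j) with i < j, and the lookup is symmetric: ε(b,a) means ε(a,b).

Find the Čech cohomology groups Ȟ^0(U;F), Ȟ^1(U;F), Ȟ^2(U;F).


Ȟ^0 = Z/5,  Ȟ^1 = Z/5,  Ȟ^2 = 0

intersection data:
  W1={{p3},{p5},{p1,p3},{p1,p5},{p2,p3},{p2,p5},{p3,p4},{p3,p5},{p3,p6},{p5,p6},{p1,p3,p5},{p2,p3,p6},{p2,p5,p6}} W2={{p2},{p7},{p1,p7},{p2,p3},{p2,p5},{p2,p6},{p6,p7},{p1,p6,p7},{p2,p3,p6},{p2,p5,p6}} W3={{p4},{p6},{p7},{p1,p4},{p1,p6},{p1,p7},{p2,p6},{p3,p4},{p3,p6},{p5,p6},{p6,p7},{p1,p6,p7},{p2,p3,p6},{p2,p5,p6}} W4={{p1},{p7},{p1,p3},{p1,p4},{p1,p5},{p1,p6},{p1,p7},{p6,p7},{p1,p3,p5},{p1,p6,p7}}
  W12={{p2,p3},{p2,p5},{p2,p3,p6},{p2,p5,p6}} W13={{p3,p4},{p3,p6},{p5,p6},{p2,p3,p6},{p2,p5,p6}} W14={{p1,p3},{p1,p5},{p1,p3,p5}} W23={{p7},{p1,p7},{p2,p6},{p6,p7},{p1,p6,p7},{p2,p3,p6},{p2,p5,p6}} W24={{p7},{p1,p7},{p6,p7},{p1,p6,p7}} W34={{p7},{p1,p4},{p1,p6},{p1,p7},{p6,p7},{p1,p6,p7}}
  W123={{p2,p3,p6},{p2,p5,p6}} W234={{p7},{p1,p7},{p6,p7},{p1,p6,p7}}
C dims 4,6,2; δ0: rk_F5 3; δ1: rk_F5 2
Ȟ^0 = (4 − 3) − 0 = 1, so Ȟ^0 ≅ Z/5
Ȟ^1 = (6 − 2) − 3 = 1, so Ȟ^1 ≅ Z/5
Ȟ^2 = (2 − 0) − 2 = 0, so Ȟ^2 ≅ 0


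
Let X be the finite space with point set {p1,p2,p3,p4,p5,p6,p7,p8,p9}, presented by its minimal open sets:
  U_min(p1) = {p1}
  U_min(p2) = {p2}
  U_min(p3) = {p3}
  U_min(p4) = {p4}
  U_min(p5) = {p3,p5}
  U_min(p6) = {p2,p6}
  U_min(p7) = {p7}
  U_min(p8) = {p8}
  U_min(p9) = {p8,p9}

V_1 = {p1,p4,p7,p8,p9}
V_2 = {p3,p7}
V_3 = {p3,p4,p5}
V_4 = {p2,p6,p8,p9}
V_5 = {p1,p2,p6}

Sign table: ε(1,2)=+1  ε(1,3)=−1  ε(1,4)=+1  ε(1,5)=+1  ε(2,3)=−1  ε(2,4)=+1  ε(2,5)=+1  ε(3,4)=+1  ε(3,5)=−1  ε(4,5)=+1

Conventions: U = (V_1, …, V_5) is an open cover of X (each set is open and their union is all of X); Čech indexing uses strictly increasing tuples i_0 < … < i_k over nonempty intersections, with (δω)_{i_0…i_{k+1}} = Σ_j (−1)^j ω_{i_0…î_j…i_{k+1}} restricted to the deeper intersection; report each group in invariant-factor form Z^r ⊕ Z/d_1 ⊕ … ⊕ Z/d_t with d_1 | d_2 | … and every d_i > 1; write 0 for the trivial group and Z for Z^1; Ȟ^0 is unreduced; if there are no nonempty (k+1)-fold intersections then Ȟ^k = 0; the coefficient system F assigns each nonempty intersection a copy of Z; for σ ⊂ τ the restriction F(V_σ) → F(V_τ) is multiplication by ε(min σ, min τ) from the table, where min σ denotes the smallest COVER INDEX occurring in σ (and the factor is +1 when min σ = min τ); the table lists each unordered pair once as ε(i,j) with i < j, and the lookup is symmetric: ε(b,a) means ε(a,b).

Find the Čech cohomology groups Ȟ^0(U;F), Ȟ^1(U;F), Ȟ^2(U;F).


Ȟ^0 ≅ Z; Ȟ^1 ≅ Z^2; Ȟ^2 ≅ 0

intersection data:
  V12={p7} V13={p4} V14={p8,p9} V15={p1} V23={p3} V45={p2,p6}
C dims 5,6; δ0: rk 4, SNF 1^4
Ȟ^0 = (5 − 4) − 0 = 1, so Ȟ^0 ≅ Z
Ȟ^1 = (6 − 0) − 4 = 2, so Ȟ^1 ≅ Z^2
Ȟ^2 = (0 − 0) − 0 = 0, so Ȟ^2 ≅ 0


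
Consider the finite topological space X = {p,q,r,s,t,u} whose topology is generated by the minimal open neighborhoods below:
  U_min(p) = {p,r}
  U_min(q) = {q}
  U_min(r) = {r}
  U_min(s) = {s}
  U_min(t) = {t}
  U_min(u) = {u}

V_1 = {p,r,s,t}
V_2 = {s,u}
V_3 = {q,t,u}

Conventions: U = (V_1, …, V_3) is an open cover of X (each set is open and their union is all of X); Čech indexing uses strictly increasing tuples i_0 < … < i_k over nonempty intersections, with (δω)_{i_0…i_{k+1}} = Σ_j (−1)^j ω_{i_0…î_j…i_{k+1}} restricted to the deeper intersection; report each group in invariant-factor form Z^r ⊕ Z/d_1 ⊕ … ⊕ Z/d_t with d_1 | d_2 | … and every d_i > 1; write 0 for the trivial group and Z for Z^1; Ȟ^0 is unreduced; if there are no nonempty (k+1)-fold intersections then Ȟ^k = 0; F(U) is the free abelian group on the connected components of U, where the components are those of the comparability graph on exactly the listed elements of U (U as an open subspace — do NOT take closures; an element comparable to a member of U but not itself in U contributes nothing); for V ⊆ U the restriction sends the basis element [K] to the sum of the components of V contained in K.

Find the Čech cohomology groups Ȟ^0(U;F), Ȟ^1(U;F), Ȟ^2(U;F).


Ȟ^0(U;F) ≅ Z^5,  Ȟ^1(U;F) ≅ 0,  Ȟ^2(U;F) ≅ 0

nonempty overlaps:
  V12={s} V13={t} V23={u}
components per intersection:
  V1: {p,r} {s} {t}
  V2: {s} {u}
  V3: {q} {t} {u}
  V12: {s}
  V13: {t}
  V23: {u}
C dims 8,3; δ0: rk 3, SNF 1^3
degree 0: 8−3−0 = 5 → Ȟ^0 ≅ Z^5
degree 1: 3−0−3 = 0 → Ȟ^1 ≅ 0
degree 2: 0−0−0 = 0 → Ȟ^2 ≅ 0


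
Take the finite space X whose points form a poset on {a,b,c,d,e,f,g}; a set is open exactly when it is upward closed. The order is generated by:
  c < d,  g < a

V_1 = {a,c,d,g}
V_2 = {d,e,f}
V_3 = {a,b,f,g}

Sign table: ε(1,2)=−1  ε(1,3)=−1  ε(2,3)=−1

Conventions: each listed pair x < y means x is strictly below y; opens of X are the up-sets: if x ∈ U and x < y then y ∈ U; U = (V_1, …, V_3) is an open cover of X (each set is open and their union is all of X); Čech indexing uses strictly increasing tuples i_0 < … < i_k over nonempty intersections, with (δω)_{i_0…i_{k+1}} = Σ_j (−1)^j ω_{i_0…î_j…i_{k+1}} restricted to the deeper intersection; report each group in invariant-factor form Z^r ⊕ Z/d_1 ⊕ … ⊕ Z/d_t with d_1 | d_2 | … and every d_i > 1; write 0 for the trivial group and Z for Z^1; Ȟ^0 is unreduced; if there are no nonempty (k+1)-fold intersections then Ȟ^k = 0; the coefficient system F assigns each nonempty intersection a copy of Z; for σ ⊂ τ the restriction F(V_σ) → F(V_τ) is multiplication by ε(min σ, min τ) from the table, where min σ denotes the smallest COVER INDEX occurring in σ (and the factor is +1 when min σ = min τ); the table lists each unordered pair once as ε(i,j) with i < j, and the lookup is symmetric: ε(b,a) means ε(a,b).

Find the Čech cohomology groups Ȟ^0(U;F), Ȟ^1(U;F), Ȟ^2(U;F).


nerve simplices:
  V12={d} V13={a,g} V23={f}
C dims 3,3; δ0: rk 3, SNF 1^2·2
degree 0: 3−3−0 = 0 → Ȟ^0 ≅ 0
degree 1: 3−0−3 = 0 plus torsion [2] → Ȟ^1 ≅ Z/2
degree 2: 0−0−0 = 0 → Ȟ^2 ≅ 0

Ȟ^0(U;F) ≅ 0, Ȟ^1(U;F) ≅ Z/2, Ȟ^2(U;F) ≅ 0


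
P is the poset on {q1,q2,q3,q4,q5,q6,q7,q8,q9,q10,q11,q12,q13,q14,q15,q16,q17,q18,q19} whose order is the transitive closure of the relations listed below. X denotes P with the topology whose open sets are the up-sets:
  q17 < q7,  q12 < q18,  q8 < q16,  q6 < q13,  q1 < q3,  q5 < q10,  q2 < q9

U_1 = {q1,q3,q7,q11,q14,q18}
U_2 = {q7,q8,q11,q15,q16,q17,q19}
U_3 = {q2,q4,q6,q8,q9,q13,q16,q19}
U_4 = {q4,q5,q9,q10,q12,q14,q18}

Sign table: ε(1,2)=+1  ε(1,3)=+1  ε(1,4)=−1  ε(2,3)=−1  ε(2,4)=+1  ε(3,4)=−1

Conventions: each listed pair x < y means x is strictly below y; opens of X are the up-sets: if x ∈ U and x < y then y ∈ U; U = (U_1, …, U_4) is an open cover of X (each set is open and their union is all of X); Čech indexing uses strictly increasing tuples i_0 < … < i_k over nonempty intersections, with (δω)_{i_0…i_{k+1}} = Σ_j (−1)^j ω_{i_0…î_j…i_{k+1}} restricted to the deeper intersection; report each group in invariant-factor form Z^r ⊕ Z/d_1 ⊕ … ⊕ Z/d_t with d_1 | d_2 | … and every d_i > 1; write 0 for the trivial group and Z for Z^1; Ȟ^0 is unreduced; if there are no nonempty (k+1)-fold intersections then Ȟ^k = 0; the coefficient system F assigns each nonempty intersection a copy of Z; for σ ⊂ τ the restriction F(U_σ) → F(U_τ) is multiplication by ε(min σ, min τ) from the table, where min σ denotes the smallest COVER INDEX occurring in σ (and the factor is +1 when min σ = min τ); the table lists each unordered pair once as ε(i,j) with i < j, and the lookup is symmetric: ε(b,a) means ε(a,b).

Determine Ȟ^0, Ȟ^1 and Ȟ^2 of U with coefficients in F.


Ȟ^0 = 0; Ȟ^1 = Z/2; Ȟ^2 = 0

intersection data:
  U12={q7,q11} U14={q14,q18} U23={q8,q16,q19} U34={q4,q9}
C dims 4,4; δ0: rk 4, SNF 1^3·2
Ȟ^0 = (4 − 4) − 0 = 0, so Ȟ^0 ≅ 0
Ȟ^1 = (4 − 0) − 4 = 0 plus torsion [2], so Ȟ^1 ≅ Z/2
Ȟ^2 = (0 − 0) − 0 = 0, so Ȟ^2 ≅ 0


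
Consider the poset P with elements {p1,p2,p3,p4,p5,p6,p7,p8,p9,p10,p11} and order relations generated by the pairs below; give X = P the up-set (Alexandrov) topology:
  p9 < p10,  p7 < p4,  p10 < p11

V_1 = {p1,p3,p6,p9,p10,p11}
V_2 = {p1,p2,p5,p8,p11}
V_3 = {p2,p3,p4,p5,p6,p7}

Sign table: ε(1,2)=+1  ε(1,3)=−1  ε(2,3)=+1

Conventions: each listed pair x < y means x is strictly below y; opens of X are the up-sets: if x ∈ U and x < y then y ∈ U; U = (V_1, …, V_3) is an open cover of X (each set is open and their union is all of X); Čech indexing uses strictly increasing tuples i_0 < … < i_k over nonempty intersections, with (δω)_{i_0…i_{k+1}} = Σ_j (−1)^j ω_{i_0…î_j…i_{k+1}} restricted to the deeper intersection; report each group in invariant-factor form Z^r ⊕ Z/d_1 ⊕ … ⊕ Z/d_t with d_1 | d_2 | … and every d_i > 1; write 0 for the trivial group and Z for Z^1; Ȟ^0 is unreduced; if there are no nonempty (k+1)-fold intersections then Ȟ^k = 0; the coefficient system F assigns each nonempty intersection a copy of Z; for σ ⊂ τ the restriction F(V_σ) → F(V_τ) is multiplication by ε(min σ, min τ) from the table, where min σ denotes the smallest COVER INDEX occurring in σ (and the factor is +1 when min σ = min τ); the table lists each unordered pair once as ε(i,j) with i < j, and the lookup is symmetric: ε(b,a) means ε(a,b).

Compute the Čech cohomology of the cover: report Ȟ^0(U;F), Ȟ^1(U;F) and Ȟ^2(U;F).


Ȟ^0 = 0, Ȟ^1 = Z/2 and Ȟ^2 = 0

nonempty overlaps:
  V12={p1,p11} V13={p3,p6} V23={p2,p5}
C dims 3,3; δ0: rk 3, SNF 1^2·2
degree 0: 3−3−0 = 0 → Ȟ^0 ≅ 0
degree 1: 3−0−3 = 0 plus torsion [2] → Ȟ^1 ≅ Z/2
degree 2: 0−0−0 = 0 → Ȟ^2 ≅ 0


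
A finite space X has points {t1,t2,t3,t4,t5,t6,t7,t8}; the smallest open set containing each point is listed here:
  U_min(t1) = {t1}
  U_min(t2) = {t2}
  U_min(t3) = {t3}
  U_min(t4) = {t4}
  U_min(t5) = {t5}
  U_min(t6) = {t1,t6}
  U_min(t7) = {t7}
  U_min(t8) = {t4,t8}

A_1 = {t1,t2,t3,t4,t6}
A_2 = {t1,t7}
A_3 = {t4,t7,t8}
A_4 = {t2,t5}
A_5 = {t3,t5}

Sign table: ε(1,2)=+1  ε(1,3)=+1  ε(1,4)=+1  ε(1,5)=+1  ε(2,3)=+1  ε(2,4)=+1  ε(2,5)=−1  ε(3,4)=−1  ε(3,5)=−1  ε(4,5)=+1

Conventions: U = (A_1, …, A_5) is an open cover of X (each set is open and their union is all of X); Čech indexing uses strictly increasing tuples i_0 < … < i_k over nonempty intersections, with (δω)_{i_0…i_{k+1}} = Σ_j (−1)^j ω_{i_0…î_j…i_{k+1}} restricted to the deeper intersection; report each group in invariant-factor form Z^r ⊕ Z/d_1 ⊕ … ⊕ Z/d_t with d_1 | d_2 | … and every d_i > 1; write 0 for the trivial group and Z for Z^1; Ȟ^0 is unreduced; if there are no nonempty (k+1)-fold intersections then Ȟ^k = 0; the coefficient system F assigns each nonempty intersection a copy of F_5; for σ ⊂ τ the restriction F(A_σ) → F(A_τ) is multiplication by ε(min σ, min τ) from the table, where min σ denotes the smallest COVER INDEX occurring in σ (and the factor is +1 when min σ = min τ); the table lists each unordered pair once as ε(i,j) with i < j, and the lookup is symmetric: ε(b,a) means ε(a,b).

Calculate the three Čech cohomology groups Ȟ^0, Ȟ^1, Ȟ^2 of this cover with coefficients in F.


intersection data:
  A12={t1} A13={t4} A14={t2} A15={t3} A23={t7} A45={t5}
C dims 5,6; δ0: rk_F5 4
Ȟ^0 = (5 − 4) − 0 = 1, so Ȟ^0 ≅ Z/5
Ȟ^1 = (6 − 0) − 4 = 2, so Ȟ^1 ≅ Z/5 ⊕ Z/5
Ȟ^2 = (0 − 0) − 0 = 0, so Ȟ^2 ≅ 0

Ȟ^0(U;F) ≅ Z/5,  Ȟ^1(U;F) ≅ Z/5 ⊕ Z/5,  Ȟ^2(U;F) ≅ 0


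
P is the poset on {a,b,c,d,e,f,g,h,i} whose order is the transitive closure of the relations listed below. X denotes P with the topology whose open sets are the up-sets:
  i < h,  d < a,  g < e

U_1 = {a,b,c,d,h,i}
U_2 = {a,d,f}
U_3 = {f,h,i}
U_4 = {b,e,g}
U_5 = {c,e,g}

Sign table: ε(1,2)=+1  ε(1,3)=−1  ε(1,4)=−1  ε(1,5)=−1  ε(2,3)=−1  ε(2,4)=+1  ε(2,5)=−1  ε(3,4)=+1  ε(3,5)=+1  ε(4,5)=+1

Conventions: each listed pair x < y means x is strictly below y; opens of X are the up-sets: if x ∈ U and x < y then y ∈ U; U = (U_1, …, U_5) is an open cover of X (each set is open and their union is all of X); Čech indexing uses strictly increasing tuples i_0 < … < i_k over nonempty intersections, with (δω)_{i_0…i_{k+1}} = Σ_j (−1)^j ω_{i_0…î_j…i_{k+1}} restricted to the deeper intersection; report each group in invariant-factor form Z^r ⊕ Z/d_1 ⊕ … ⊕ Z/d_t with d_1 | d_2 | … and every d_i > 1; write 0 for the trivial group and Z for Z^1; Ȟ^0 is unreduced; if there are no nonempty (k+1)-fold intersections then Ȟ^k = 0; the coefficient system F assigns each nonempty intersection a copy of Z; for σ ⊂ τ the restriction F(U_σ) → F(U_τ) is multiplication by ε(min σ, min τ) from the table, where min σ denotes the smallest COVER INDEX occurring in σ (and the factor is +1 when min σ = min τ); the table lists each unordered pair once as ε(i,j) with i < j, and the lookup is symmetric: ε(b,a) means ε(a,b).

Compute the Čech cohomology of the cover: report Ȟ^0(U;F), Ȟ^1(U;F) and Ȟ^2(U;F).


intersection data:
  U12={a,d} U13={h,i} U14={b} U15={c} U23={f} U45={e,g}
C dims 5,6; δ0: rk 4, SNF 1^4
Ȟ^0 = (5 − 4) − 0 = 1, so Ȟ^0 ≅ Z
Ȟ^1 = (6 − 0) − 4 = 2, so Ȟ^1 ≅ Z^2
Ȟ^2 = (0 − 0) − 0 = 0, so Ȟ^2 ≅ 0

Ȟ^0 ≅ Z,  Ȟ^1 ≅ Z^2,  Ȟ^2 ≅ 0


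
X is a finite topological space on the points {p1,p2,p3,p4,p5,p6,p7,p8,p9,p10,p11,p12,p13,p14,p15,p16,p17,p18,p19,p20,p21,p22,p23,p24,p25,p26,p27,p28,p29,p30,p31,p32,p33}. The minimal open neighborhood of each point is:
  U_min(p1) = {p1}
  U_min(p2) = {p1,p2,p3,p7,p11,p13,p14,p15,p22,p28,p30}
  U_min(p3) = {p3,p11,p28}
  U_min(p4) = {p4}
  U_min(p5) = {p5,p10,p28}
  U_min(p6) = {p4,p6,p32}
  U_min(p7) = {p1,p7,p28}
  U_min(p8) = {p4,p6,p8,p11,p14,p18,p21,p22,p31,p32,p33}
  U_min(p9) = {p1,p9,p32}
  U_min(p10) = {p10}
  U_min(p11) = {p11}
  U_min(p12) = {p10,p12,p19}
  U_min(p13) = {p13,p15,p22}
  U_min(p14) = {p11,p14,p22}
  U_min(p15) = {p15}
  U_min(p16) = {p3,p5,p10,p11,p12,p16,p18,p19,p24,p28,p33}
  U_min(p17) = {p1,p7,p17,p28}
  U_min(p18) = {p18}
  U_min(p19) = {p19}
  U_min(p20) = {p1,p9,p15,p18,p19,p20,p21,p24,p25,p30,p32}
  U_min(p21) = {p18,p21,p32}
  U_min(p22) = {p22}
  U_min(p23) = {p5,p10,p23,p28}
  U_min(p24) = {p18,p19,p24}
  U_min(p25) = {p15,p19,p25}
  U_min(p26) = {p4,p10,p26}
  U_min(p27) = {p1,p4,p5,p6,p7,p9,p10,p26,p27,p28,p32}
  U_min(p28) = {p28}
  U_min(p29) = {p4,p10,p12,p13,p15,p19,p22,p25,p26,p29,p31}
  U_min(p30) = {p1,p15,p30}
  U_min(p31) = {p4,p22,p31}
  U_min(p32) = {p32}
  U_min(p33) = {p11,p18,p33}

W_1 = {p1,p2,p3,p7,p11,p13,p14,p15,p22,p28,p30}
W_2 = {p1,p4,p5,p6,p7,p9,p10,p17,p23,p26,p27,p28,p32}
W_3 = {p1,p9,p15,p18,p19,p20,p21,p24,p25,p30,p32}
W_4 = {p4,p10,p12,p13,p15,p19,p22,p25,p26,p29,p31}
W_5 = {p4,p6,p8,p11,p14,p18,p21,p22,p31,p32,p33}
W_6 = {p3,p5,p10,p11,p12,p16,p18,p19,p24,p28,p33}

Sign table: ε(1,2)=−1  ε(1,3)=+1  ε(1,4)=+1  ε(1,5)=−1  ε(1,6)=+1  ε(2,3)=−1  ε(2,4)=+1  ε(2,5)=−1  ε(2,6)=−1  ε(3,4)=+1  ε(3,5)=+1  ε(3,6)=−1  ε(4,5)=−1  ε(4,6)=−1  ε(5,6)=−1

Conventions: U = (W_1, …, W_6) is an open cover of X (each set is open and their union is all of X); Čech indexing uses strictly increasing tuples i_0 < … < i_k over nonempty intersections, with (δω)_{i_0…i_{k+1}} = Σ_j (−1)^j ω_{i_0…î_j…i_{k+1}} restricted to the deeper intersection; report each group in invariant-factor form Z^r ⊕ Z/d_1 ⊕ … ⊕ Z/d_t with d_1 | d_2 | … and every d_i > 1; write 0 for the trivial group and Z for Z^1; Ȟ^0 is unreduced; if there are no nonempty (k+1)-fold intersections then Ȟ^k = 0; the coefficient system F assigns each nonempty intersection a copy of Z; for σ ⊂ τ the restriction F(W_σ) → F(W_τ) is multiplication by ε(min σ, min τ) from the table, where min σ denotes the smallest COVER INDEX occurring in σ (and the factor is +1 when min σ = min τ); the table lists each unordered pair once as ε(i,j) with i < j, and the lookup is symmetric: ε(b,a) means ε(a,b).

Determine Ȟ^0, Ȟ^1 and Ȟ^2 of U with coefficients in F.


Ȟ^0(U;F) ≅ 0, Ȟ^1(U;F) ≅ Z/2 and Ȟ^2(U;F) ≅ Z

nonempty overlaps:
  W12={p1,p7,p28} W13={p1,p15,p30} W14={p13,p15,p22} W15={p11,p14,p22} W16={p3,p11,p28} W23={p1,p9,p32} W24={p4,p10,p26} W25={p4,p6,p32} W26={p5,p10,p28} W34={p15,p19,p25} W35={p18,p21,p32} W36={p18,p19,p24} W45={p4,p22,p31} W46={p10,p12,p19} W56={p11,p18,p33}
  W123={p1} W126={p28} W134={p15} W145={p22} W156={p11} W235={p32} W245={p4} W246={p10} W346={p19} W356={p18}
C dims 6,15,10; δ0: rk 6, SNF 1^5·2; δ1: rk 9, SNF 1^9
degree 0: 6−6−0 = 0 → Ȟ^0 ≅ 0
degree 1: 15−9−6 = 0 plus torsion [2] → Ȟ^1 ≅ Z/2
degree 2: 10−0−9 = 1 → Ȟ^2 ≅ Z


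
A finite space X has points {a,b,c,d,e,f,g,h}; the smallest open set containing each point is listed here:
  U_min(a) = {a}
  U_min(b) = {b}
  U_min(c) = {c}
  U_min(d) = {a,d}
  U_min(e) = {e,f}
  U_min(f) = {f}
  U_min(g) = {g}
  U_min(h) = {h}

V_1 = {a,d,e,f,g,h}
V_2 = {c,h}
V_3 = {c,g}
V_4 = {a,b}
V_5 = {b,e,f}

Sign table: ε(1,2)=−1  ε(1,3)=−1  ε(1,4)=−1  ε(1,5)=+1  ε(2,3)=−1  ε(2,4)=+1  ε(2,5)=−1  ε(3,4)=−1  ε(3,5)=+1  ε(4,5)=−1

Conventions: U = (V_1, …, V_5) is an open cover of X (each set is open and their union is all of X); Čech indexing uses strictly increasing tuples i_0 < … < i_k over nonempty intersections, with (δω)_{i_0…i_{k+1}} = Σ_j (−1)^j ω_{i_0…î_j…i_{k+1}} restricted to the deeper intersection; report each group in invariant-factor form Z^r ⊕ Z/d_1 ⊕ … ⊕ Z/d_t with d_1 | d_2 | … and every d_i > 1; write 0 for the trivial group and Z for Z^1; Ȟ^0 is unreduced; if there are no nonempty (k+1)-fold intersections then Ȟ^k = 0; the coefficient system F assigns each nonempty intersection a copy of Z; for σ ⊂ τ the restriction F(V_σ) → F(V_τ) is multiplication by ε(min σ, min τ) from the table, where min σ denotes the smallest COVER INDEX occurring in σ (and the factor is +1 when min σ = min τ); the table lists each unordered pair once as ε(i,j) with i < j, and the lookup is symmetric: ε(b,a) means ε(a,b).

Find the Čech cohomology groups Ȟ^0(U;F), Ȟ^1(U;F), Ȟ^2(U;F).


Ȟ^0(U;F) ≅ 0, Ȟ^1(U;F) ≅ Z ⊕ Z/2, Ȟ^2(U;F) ≅ 0

cover nerve:
  V12={h} V13={g} V14={a} V15={e,f} V23={c} V45={b}
C dims 5,6; δ0: rk 5, SNF 1^4·2
Ȟ^0: (5−5)−0=0 ⇒ 0
Ȟ^1: (6−0)−5=1 plus torsion [2] ⇒ Z ⊕ Z/2
Ȟ^2: (0−0)−0=0 ⇒ 0


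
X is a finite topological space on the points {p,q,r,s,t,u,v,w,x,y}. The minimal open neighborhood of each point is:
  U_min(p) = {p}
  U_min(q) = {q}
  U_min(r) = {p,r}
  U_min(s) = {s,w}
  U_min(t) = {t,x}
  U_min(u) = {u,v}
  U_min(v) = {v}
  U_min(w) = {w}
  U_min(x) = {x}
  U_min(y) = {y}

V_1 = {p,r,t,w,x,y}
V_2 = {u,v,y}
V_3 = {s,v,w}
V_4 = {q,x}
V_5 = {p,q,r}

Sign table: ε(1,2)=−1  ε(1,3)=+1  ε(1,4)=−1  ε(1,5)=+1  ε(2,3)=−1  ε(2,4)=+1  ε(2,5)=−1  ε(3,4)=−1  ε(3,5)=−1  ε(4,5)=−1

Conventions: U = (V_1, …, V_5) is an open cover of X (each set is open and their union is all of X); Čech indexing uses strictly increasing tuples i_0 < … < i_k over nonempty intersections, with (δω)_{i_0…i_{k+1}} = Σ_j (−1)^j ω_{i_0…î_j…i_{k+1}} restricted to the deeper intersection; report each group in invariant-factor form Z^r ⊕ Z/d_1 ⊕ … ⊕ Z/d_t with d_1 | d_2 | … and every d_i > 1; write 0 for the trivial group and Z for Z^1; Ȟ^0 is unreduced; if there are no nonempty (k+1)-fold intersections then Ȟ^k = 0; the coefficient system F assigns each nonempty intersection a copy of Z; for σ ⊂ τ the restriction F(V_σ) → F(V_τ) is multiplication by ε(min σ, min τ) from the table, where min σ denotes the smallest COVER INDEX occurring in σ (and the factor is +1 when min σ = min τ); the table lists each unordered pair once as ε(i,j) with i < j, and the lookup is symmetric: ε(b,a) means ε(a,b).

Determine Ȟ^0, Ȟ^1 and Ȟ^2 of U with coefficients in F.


Ȟ^0(U;F) ≅ Z, Ȟ^1(U;F) ≅ Z^2 and Ȟ^2(U;F) ≅ 0

intersection data:
  V12={y} V13={w} V14={x} V15={p,r} V23={v} V45={q}
C dims 5,6; δ0: rk 4, SNF 1^4
Ȟ^0 = (5 − 4) − 0 = 1, so Ȟ^0 ≅ Z
Ȟ^1 = (6 − 0) − 4 = 2, so Ȟ^1 ≅ Z^2
Ȟ^2 = (0 − 0) − 0 = 0, so Ȟ^2 ≅ 0


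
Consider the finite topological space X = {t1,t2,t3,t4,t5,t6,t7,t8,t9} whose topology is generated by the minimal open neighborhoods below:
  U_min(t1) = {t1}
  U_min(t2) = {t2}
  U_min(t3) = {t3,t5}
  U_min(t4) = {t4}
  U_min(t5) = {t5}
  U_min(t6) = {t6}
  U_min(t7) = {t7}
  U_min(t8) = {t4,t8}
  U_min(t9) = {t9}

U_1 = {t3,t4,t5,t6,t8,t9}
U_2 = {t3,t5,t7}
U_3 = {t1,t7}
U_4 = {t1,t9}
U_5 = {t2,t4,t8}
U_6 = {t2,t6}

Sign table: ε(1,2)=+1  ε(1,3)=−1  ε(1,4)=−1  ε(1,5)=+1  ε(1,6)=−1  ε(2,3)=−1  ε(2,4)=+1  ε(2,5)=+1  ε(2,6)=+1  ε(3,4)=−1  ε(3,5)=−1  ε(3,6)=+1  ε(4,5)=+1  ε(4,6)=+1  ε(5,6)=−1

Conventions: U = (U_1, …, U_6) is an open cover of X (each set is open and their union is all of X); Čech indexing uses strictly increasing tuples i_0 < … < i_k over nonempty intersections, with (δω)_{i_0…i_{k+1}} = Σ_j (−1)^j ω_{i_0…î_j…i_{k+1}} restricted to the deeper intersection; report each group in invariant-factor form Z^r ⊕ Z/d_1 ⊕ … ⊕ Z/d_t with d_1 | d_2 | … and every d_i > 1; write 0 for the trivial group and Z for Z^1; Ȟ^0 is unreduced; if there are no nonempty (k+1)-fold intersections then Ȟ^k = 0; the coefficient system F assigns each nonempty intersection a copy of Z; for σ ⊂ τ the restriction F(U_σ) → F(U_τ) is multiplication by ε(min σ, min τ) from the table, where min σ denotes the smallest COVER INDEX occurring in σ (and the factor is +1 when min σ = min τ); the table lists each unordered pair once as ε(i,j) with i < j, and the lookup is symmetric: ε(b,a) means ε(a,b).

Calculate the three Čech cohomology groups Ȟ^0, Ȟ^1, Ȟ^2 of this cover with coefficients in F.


Ȟ^0(U;F) ≅ 0,  Ȟ^1(U;F) ≅ Z ⊕ Z/2,  Ȟ^2(U;F) ≅ 0

nerve of the cover:
  U12={t3,t5} U14={t9} U15={t4,t8} U16={t6} U23={t7} U34={t1} U56={t2}
C dims 6,7; δ0: rk 6, SNF 1^5·2
Ȟ^0 = (6 − 6) − 0 = 0, so Ȟ^0 ≅ 0
Ȟ^1 = (7 − 0) − 6 = 1 plus torsion [2], so Ȟ^1 ≅ Z ⊕ Z/2
Ȟ^2 = (0 − 0) − 0 = 0, so Ȟ^2 ≅ 0


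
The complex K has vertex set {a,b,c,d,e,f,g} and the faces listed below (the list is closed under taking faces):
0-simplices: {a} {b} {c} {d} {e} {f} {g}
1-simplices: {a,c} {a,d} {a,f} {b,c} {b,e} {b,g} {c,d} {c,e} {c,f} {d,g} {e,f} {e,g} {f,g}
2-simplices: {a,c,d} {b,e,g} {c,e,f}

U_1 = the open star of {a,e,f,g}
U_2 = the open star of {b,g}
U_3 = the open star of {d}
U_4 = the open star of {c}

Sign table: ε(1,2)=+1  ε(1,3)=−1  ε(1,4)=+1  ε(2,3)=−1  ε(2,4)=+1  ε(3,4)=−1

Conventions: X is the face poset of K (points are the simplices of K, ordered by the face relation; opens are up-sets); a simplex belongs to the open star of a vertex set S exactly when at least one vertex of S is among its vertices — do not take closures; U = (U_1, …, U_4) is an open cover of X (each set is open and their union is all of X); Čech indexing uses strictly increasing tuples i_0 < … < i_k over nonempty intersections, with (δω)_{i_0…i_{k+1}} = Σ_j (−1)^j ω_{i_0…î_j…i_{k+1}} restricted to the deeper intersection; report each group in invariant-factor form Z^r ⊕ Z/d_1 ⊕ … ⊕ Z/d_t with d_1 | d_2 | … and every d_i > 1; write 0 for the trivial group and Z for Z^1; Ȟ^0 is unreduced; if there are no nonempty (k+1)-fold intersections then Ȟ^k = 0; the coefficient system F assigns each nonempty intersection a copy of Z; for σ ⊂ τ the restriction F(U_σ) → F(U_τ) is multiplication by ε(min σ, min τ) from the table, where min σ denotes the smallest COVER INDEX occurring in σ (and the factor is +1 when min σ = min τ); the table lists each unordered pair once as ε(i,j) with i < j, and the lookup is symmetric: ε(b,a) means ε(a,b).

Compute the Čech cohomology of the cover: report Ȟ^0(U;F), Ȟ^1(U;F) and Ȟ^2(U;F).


nonempty overlaps:
  U1={{a},{e},{f},{g},{a,c},{a,d},{a,f},{b,e},{b,g},{c,e},{c,f},{d,g},{e,f},{e,g},{f,g},{a,c,d},{b,e,g},{c,e,f}} U2={{b},{g},{b,c},{b,e},{b,g},{d,g},{e,g},{f,g},{b,e,g}} U3={{d},{a,d},{c,d},{d,g},{a,c,d}} U4={{c},{a,c},{b,c},{c,d},{c,e},{c,f},{a,c,d},{c,e,f}}
  U12={{g},{b,e},{b,g},{d,g},{e,g},{f,g},{b,e,g}} U13={{a,d},{d,g},{a,c,d}} U14={{a,c},{c,e},{c,f},{a,c,d},{c,e,f}} U23={{d,g}} U24={{b,c}} U34={{c,d},{a,c,d}}
  U123={{d,g}} U134={{a,c,d}}
C dims 4,6,2; δ0: rk 3, SNF 1^3; δ1: rk 2, SNF 1^2
degree 0: 4−3−0 = 1 → Ȟ^0 ≅ Z
degree 1: 6−2−3 = 1 → Ȟ^1 ≅ Z
degree 2: 2−0−2 = 0 → Ȟ^2 ≅ 0

Ȟ^0 = Z, Ȟ^1 = Z, Ȟ^2 = 0
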